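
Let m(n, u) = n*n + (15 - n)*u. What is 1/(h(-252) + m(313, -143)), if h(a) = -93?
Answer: 1/140490 ≈ 7.1179e-6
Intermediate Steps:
m(n, u) = n**2 + u*(15 - n)
1/(h(-252) + m(313, -143)) = 1/(-93 + (313**2 + 15*(-143) - 1*313*(-143))) = 1/(-93 + (97969 - 2145 + 44759)) = 1/(-93 + 140583) = 1/140490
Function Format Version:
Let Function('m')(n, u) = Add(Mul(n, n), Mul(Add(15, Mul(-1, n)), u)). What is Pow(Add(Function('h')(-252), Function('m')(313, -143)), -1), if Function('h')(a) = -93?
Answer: Rational(1, 140490) ≈ 7.1179e-6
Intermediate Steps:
Function('m')(n, u) = Add(Pow(n, 2), Mul(u, Add(15, Mul(-1, n))))
Pow(Add(Function('h')(-252), Function('m')(313, -143)), -1) = Pow(Add(-93, Add(Pow(313, 2), Mul(15, -143), Mul(-1, 313, -143))), -1) = Pow(Add(-93, Add(97969, -2145, 44759)), -1) = Pow(Add(-93, 140583), -1) = Pow(140490, -1) = Rational(1, 140490)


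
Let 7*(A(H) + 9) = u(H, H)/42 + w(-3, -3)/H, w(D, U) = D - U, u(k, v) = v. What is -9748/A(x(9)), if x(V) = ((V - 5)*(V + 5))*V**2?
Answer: -68236/45 ≈ -1516.4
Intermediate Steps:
x(V) = V**2*(-5 + V)*(5 + V) (x(V) = ((-5 + V)*(5 + V))*V**2 = V**2*(-5 + V)*(5 + V))
A(H) = -9 + H/294 (A(H) = -9 + (H/42 + (-3 - 1*(-3))/H)/7 = -9 + (H*(1/42) + (-3 + 3)/H)/7 = -9 + (H/42 + 0/H)/7 = -9 + (H/42 + 0)/7 = -9 + (H/42)/7 = -9 + H/294)
-9748/A(x(9)) = -9748/(-9 + (9**2*(-25 + 9**2))/294) = -9748/(-9 + (81*(-25 + 81))/294) = -9748/(-9 + (81*56)/294) = -9748/(-9 + (1/294)*4536) = -9748/(-9 + 108/7) = -9748/45/7 = -9748*7/45 = -68236/45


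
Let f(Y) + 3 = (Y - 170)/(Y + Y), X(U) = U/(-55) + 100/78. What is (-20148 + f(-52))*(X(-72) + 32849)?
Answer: -24610270652761/37180 ≈ -6.6192e+8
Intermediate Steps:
X(U) = 50/39 - U/55 (X(U) = U*(-1/55) + 100*(1/78) = -U/55 + 50/39 = 50/39 - U/55)
f(Y) = -3 + (-170 + Y)/(2*Y) (f(Y) = -3 + (Y - 170)/(Y + Y) = -3 + (-170 + Y)/((2*Y)) = -3 + (-170 + Y)*(1/(2*Y)) = -3 + (-170 + Y)/(2*Y))
(-20148 + f(-52))*(X(-72) + 32849) = (-20148 + (-5/2 - 85/(-52)))*((50/39 - 1/55*(-72)) + 32849) = (-20148 + (-5/2 - 85*(-1/52)))*((50/39 + 72/55) + 32849) = (-20148 + (-5/2 + 85/52))*(5558/2145 + 32849) = (-20148 - 45/52)*(70466663/2145) = -1047741/52*70466663/2145 = -24610270652761/37180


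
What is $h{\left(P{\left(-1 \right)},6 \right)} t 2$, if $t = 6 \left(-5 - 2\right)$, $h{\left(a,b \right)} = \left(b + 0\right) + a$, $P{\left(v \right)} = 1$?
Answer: $-588$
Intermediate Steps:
$h{\left(a,b \right)} = a + b$ ($h{\left(a,b \right)} = b + a = a + b$)
$t = -42$ ($t = 6 \left(-7\right) = -42$)
$h{\left(P{\left(-1 \right)},6 \right)} t 2 = \left(1 + 6\right) \left(-42\right) 2 = 7 \left(-42\right) 2 = \left(-294\right) 2 = -588$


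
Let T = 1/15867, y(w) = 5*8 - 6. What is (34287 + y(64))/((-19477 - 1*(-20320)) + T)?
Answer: 544571307/13375882 ≈ 40.713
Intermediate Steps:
y(w) = 34 (y(w) = 40 - 6 = 34)
T = 1/15867 ≈ 6.3024e-5
(34287 + y(64))/((-19477 - 1*(-20320)) + T) = (34287 + 34)/((-19477 - 1*(-20320)) + 1/15867) = 34321/((-19477 + 20320) + 1/15867) = 34321/(843 + 1/15867) = 34321/(13375882/15867) = 34321*(15867/13375882) = 544571307/13375882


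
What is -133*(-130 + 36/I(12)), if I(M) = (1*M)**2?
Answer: 69027/4 ≈ 17257.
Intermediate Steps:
I(M) = M**2
-133*(-130 + 36/I(12)) = -133*(-130 + 36/(12**2)) = -133*(-130 + 36/144) = -133*(-130 + 36*(1/144)) = -133*(-130 + 1/4) = -133*(-519/4) = 69027/4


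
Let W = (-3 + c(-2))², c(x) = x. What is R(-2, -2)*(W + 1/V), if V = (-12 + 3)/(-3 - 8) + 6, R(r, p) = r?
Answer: -3772/75 ≈ -50.293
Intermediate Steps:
V = 75/11 (V = -9/(-11) + 6 = -9*(-1/11) + 6 = 9/11 + 6 = 75/11 ≈ 6.8182)
W = 25 (W = (-3 - 2)² = (-5)² = 25)
R(-2, -2)*(W + 1/V) = -2*(25 + 1/(75/11)) = -2*(25 + 11/75) = -2*1886/75 = -3772/75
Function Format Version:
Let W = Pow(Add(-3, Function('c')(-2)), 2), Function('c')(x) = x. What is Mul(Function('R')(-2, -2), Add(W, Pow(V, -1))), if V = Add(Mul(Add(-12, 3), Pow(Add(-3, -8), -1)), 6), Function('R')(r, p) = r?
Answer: Rational(-3772, 75) ≈ -50.293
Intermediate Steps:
V = Rational(75, 11) (V = Add(Mul(-9, Pow(-11, -1)), 6) = Add(Mul(-9, Rational(-1, 11)), 6) = Add(Rational(9, 11), 6) = Rational(75, 11) ≈ 6.8182)
W = 25 (W = Pow(Add(-3, -2), 2) = Pow(-5, 2) = 25)
Mul(Function('R')(-2, -2), Add(W, Pow(V, -1))) = Mul(-2, Add(25, Pow(Rational(75, 11), -1))) = Mul(-2, Add(25, Rational(11, 75))) = Mul(-2, Rational(1886, 75)) = Rational(-3772, 75)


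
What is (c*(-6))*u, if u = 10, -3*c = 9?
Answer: 180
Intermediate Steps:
c = -3 (c = -1/3*9 = -3)
(c*(-6))*u = -3*(-6)*10 = 18*10 = 180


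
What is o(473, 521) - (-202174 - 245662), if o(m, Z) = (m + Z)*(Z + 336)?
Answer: 1299694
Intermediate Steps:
o(m, Z) = (336 + Z)*(Z + m) (o(m, Z) = (Z + m)*(336 + Z) = (336 + Z)*(Z + m))
o(473, 521) - (-202174 - 245662) = (521² + 336*521 + 336*473 + 521*473) - (-202174 - 245662) = (271441 + 175056 + 158928 + 246433) - 1*(-447836) = 851858 + 447836 = 1299694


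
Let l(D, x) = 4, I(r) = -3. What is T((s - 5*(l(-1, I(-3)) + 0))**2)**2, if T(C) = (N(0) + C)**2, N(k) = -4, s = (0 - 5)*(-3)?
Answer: 194481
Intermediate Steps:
s = 15 (s = -5*(-3) = 15)
T(C) = (-4 + C)**2
T((s - 5*(l(-1, I(-3)) + 0))**2)**2 = ((-4 + (15 - 5*(4 + 0))**2)**2)**2 = ((-4 + (15 - 5*4)**2)**2)**2 = ((-4 + (15 - 20)**2)**2)**2 = ((-4 + (-5)**2)**2)**2 = ((-4 + 25)**2)**2 = (21**2)**2 = 441**2 = 194481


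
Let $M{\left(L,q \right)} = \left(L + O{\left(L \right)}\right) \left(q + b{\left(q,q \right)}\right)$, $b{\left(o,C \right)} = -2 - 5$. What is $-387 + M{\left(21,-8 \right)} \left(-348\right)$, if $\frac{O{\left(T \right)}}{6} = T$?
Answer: $766953$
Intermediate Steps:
$b{\left(o,C \right)} = -7$ ($b{\left(o,C \right)} = -2 - 5 = -7$)
$O{\left(T \right)} = 6 T$
$M{\left(L,q \right)} = 7 L \left(-7 + q\right)$ ($M{\left(L,q \right)} = \left(L + 6 L\right) \left(q - 7\right) = 7 L \left(-7 + q\right)$)
$-387 + M{\left(21,-8 \right)} \left(-348\right) = -387 + 7 \cdot 21 \left(-7 - 8\right) \left(-348\right) = -387 + 7 \cdot 21 \left(-15\right) \left(-348\right) = -387 - -767340 = -387 + 767340 = 766953$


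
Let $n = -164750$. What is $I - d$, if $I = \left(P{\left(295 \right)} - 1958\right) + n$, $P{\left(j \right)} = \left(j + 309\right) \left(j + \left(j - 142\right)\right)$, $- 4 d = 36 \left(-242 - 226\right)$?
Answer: $99672$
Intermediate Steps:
$d = 4212$ ($d = - \frac{36 \left(-242 - 226\right)}{4} = - \frac{36 \left(-468\right)}{4} = \left(- \frac{1}{4}\right) \left(-16848\right) = 4212$)
$P{\left(j \right)} = \left(-142 + 2 j\right) \left(309 + j\right)$ ($P{\left(j \right)} = \left(309 + j\right) \left(j + \left(j - 142\right)\right) = \left(309 + j\right) \left(j + \left(-142 + j\right)\right) = \left(309 + j\right) \left(-142 + 2 j\right) = \left(-142 + 2 j\right) \left(309 + j\right)$)
$I = 103884$ ($I = \left(\left(-43878 + 2 \cdot 295^{2} + 476 \cdot 295\right) - 1958\right) - 164750 = \left(\left(-43878 + 2 \cdot 87025 + 140420\right) - 1958\right) - 164750 = \left(\left(-43878 + 174050 + 140420\right) - 1958\right) - 164750 = \left(270592 - 1958\right) - 164750 = 268634 - 164750 = 103884$)
$I - d = 103884 - 4212 = 99672$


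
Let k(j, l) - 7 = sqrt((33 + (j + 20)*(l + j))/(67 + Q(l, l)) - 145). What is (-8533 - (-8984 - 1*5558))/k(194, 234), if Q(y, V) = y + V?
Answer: 1500247/811 - 2003*sqrt(300670)/811 ≈ 495.60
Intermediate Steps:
Q(y, V) = V + y
k(j, l) = 7 + sqrt(-145 + (33 + (20 + j)*(j + l))/(67 + 2*l)) (k(j, l) = 7 + sqrt((33 + (j + 20)*(l + j))/(67 + (l + l)) - 145) = 7 + sqrt((33 + (20 + j)*(j + l))/(67 + 2*l) - 145) = 7 + sqrt(-145 + (33 + (20 + j)*(j + l))/(67 + 2*l)))
(-8533 - (-8984 - 1*5558))/k(194, 234) = (-8533 - (-8984 - 1*5558))/(7 + sqrt((-9682 + 194**2 - 270*234 + 20*194 + 194*234)/(67 + 2*234))) = (-8533 - (-8984 - 5558))/(7 + sqrt((-9682 + 37636 - 63180 + 3880 + 45396)/(67 + 468))) = (-8533 - 1*(-14542))/(7 + sqrt(14050/535)) = (-8533 + 14542)/(7 + sqrt((1/535)*14050)) = 6009/(7 + sqrt(2810/107)) = 6009/(7 + sqrt(300670)/107)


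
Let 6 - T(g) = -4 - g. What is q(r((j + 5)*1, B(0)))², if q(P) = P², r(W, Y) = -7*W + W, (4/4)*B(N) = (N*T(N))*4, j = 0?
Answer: 810000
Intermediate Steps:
T(g) = 10 + g (T(g) = 6 - (-4 - g) = 6 + (4 + g) = 10 + g)
B(N) = 4*N*(10 + N) (B(N) = (N*(10 + N))*4 = 4*N*(10 + N))
r(W, Y) = -6*W
q(r((j + 5)*1, B(0)))² = ((-6*(0 + 5))²)² = ((-30)²)² = 900² = 810000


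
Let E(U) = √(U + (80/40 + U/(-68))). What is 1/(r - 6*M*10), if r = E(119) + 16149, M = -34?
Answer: 8084/147039823 - 2*√53/441119469 ≈ 5.4945e-5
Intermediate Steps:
E(U) = √(2 + 67*U/68) (E(U) = √(U + (80*(1/40) + U*(-1/68))) = √(U + (2 - U/68)) = √(2 + 67*U/68))
r = 16149 + 3*√53/2 (r = √(2312 + 1139*119)/34 + 16149 = √(2312 + 135541)/34 + 16149 = √137853/34 + 16149 = (51*√53)/34 + 16149 = 3*√53/2 + 16149 = 16149 + 3*√53/2 ≈ 16160.)
1/(r - 6*M*10) = 1/((16149 + 3*√53/2) - 6*(-34)*10) = 1/((16149 + 3*√53/2) + 204*10) = 1/((16149 + 3*√53/2) + 2040) = 1/(18189 + 3*√53/2)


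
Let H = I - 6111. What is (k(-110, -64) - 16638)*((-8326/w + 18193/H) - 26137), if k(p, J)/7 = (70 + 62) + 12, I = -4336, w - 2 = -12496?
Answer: 26662181431896090/65262409 ≈ 4.0854e+8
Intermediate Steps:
w = -12494 (w = 2 - 12496 = -12494)
H = -10447 (H = -4336 - 6111 = -10447)
k(p, J) = 1008 (k(p, J) = 7*((70 + 62) + 12) = 7*(132 + 12) = 7*144 = 1008)
(k(-110, -64) - 16638)*((-8326/w + 18193/H) - 26137) = (1008 - 16638)*((-8326/(-12494) + 18193/(-10447)) - 26137) = -15630*((-8326*(-1/12494) + 18193*(-1/10447)) - 26137) = -15630*((4163/6247 - 18193/10447) - 26137) = -15630*(-70160810/65262409 - 26137) = -15630*(-1705833744843/65262409) = 26662181431896090/65262409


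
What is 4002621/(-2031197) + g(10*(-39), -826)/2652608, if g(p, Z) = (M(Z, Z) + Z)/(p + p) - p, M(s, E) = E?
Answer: -42249687005501/21441919087680 ≈ -1.9704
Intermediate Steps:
g(p, Z) = -p + Z/p (g(p, Z) = (Z + Z)/(p + p) - p = (2*Z)/((2*p)) - p = (2*Z)*(1/(2*p)) - p = Z/p - p = -p + Z/p)
4002621/(-2031197) + g(10*(-39), -826)/2652608 = 4002621/(-2031197) + (-10*(-39) - 826/(10*(-39)))/2652608 = 4002621*(-1/2031197) + (-1*(-390) - 826/(-390))*(1/2652608) = -571803/290171 + (390 - 826*(-1/390))*(1/2652608) = -571803/290171 + (390 + 413/195)*(1/2652608) = -571803/290171 + (76463/195)*(1/2652608) = -571803/290171 + 76463/517258560 = -42249687005501/21441919087680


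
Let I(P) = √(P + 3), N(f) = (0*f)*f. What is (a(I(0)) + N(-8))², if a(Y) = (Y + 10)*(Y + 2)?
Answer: 961 + 552*√3 ≈ 1917.1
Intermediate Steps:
N(f) = 0 (N(f) = 0*f = 0)
I(P) = √(3 + P)
a(Y) = (2 + Y)*(10 + Y) (a(Y) = (10 + Y)*(2 + Y) = (2 + Y)*(10 + Y))
(a(I(0)) + N(-8))² = ((20 + (√(3 + 0))² + 12*√(3 + 0)) + 0)² = ((20 + (√3)² + 12*√3) + 0)² = ((20 + 3 + 12*√3) + 0)² = ((23 + 12*√3) + 0)² = (23 + 12*√3)²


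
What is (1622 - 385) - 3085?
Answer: -1848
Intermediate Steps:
(1622 - 385) - 3085 = 1237 - 3085 = -1848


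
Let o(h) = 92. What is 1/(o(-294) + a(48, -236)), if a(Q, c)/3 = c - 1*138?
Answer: -1/1030 ≈ -0.00097087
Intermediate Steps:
a(Q, c) = -414 + 3*c (a(Q, c) = 3*(c - 1*138) = 3*(c - 138) = 3*(-138 + c) = -414 + 3*c)
1/(o(-294) + a(48, -236)) = 1/(92 + (-414 + 3*(-236))) = 1/(92 + (-414 - 708)) = 1/(92 - 1122) = 1/(-1030) = -1/1030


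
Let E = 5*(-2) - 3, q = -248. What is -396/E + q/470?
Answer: 91448/3055 ≈ 29.934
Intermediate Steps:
E = -13 (E = -10 - 3 = -13)
-396/E + q/470 = -396/(-13) - 248/470 = -396*(-1/13) - 248*1/470 = 396/13 - 124/235 = 91448/3055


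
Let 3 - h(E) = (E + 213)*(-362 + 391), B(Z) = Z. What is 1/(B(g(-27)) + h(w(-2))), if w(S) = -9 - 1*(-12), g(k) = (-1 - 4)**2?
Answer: -1/6236 ≈ -0.00016036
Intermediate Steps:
g(k) = 25 (g(k) = (-5)**2 = 25)
w(S) = 3 (w(S) = -9 + 12 = 3)
h(E) = -6174 - 29*E (h(E) = 3 - (E + 213)*(-362 + 391) = 3 - (213 + E)*29 = 3 - (6177 + 29*E) = 3 + (-6177 - 29*E) = -6174 - 29*E)
1/(B(g(-27)) + h(w(-2))) = 1/(25 + (-6174 - 29*3)) = 1/(25 + (-6174 - 87)) = 1/(25 - 6261) = 1/(-6236) = -1/6236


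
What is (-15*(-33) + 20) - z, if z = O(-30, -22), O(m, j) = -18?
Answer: 533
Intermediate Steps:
z = -18
(-15*(-33) + 20) - z = (-15*(-33) + 20) - 1*(-18) = (495 + 20) + 18 = 515 + 18 = 533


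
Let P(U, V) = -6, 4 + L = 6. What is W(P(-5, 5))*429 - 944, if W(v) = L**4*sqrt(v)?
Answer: -944 + 6864*I*sqrt(6) ≈ -944.0 + 16813.0*I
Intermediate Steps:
L = 2 (L = -4 + 6 = 2)
W(v) = 16*sqrt(v) (W(v) = 2**4*sqrt(v) = 16*sqrt(v))
W(P(-5, 5))*429 - 944 = (16*sqrt(-6))*429 - 944 = (16*(I*sqrt(6)))*429 - 944 = (16*I*sqrt(6))*429 - 944 = 6864*I*sqrt(6) - 944 = -944 + 6864*I*sqrt(6)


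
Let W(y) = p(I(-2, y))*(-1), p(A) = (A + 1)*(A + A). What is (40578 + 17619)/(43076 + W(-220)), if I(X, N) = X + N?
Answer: -58197/55048 ≈ -1.0572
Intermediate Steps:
I(X, N) = N + X
p(A) = 2*A*(1 + A) (p(A) = (1 + A)*(2*A) = 2*A*(1 + A))
W(y) = -2*(-1 + y)*(-2 + y) (W(y) = (2*(y - 2)*(1 + (y - 2)))*(-1) = (2*(-2 + y)*(1 + (-2 + y)))*(-1) = (2*(-2 + y)*(-1 + y))*(-1) = (2*(-1 + y)*(-2 + y))*(-1) = -2*(-1 + y)*(-2 + y))
(40578 + 17619)/(43076 + W(-220)) = (40578 + 17619)/(43076 - 2*(-1 - 220)*(-2 - 220)) = 58197/(43076 - 2*(-221)*(-222)) = 58197/(43076 - 98124) = 58197/(-55048) = 58197*(-1/55048) = -58197/55048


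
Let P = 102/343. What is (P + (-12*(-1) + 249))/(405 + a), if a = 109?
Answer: 89625/176302 ≈ 0.50836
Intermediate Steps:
P = 102/343 (P = 102*(1/343) = 102/343 ≈ 0.29738)
(P + (-12*(-1) + 249))/(405 + a) = (102/343 + (-12*(-1) + 249))/(405 + 109) = (102/343 + (12 + 249))/514 = (102/343 + 261)*(1/514) = (89625/343)*(1/514) = 89625/176302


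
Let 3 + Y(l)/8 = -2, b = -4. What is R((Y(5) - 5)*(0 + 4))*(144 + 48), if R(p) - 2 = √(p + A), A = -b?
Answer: 384 + 768*I*√11 ≈ 384.0 + 2547.2*I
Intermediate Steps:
Y(l) = -40 (Y(l) = -24 + 8*(-2) = -24 - 16 = -40)
A = 4 (A = -1*(-4) = 4)
R(p) = 2 + √(4 + p) (R(p) = 2 + √(p + 4) = 2 + √(4 + p))
R((Y(5) - 5)*(0 + 4))*(144 + 48) = (2 + √(4 + (-40 - 5)*(0 + 4)))*(144 + 48) = (2 + √(4 - 45*4))*192 = (2 + √(4 - 180))*192 = (2 + √(-176))*192 = (2 + 4*I*√11)*192 = 384 + 768*I*√11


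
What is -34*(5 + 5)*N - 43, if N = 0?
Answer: -43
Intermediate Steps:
-34*(5 + 5)*N - 43 = -34*(5 + 5)*0 - 43 = -340*0 - 43 = -34*0 - 43 = 0 - 43 = -43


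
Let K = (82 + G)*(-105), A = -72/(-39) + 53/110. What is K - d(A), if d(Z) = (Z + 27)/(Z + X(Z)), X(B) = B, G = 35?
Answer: -81835469/6658 ≈ -12291.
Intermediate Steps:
A = 3329/1430 (A = -72*(-1/39) + 53*(1/110) = 24/13 + 53/110 = 3329/1430 ≈ 2.3280)
K = -12285 (K = (82 + 35)*(-105) = 117*(-105) = -12285)
d(Z) = (27 + Z)/(2*Z) (d(Z) = (Z + 27)/(Z + Z) = (27 + Z)/((2*Z)) = (27 + Z)*(1/(2*Z)) = (27 + Z)/(2*Z))
K - d(A) = -12285 - (27 + 3329/1430)/(2*3329/1430) = -12285 - 1430*41939/(2*3329*1430) = -12285 - 1*41939/6658 = -12285 - 41939/6658 = -81835469/6658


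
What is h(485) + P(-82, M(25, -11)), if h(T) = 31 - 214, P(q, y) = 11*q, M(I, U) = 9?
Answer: -1085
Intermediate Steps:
h(T) = -183
h(485) + P(-82, M(25, -11)) = -183 + 11*(-82) = -183 - 902 = -1085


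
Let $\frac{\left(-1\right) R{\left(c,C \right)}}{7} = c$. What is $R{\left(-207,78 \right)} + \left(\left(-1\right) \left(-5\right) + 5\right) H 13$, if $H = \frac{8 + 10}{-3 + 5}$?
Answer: $2619$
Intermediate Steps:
$R{\left(c,C \right)} = - 7 c$
$H = 9$ ($H = \frac{18}{2} = 18 \cdot \frac{1}{2} = 9$)
$R{\left(-207,78 \right)} + \left(\left(-1\right) \left(-5\right) + 5\right) H 13 = \left(-7\right) \left(-207\right) + \left(\left(-1\right) \left(-5\right) + 5\right) 9 \cdot 13 = 1449 + \left(5 + 5\right) 117 = 1449 + 10 \cdot 117 = 1449 + 1170 = 2619$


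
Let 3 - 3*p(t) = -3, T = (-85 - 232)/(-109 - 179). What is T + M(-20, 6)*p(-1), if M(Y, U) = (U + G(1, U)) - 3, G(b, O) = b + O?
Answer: 6077/288 ≈ 21.101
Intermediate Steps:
G(b, O) = O + b
M(Y, U) = -2 + 2*U (M(Y, U) = (U + (U + 1)) - 3 = (U + (1 + U)) - 3 = (1 + 2*U) - 3 = -2 + 2*U)
T = 317/288 (T = -317/(-288) = -317*(-1/288) = 317/288 ≈ 1.1007)
p(t) = 2 (p(t) = 1 - ⅓*(-3) = 1 + 1 = 2)
T + M(-20, 6)*p(-1) = 317/288 + (-2 + 2*6)*2 = 317/288 + (-2 + 12)*2 = 317/288 + 10*2 = 317/288 + 20 = 6077/288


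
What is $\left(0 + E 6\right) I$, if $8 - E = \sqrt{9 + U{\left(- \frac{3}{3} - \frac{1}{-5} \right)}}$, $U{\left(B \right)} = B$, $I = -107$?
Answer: $-5136 + \frac{642 \sqrt{205}}{5} \approx -3297.6$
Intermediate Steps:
$E = 8 - \frac{\sqrt{205}}{5}$ ($E = 8 - \sqrt{9 - \left(- \frac{1}{5} + 1\right)} = 8 - \sqrt{9 - \frac{4}{5}} = 8 - \sqrt{\frac{41}{5}} = 8 - \frac{\sqrt{205}}{5} \approx 5.1364$)
$\left(0 + E 6\right) I = \left(0 + \left(8 - \frac{\sqrt{205}}{5}\right) 6\right) \left(-107\right) = \left(0 + \left(48 - \frac{6 \sqrt{205}}{5}\right)\right) \left(-107\right) = \left(48 - \frac{6 \sqrt{205}}{5}\right) \left(-107\right) = -5136 + \frac{642 \sqrt{205}}{5}$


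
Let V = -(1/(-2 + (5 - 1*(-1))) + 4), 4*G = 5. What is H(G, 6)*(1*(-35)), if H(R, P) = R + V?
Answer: 105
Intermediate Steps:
G = 5/4 (G = (¼)*5 = 5/4 ≈ 1.2500)
V = -17/4 (V = -(1/(-2 + (5 + 1)) + 4) = -(1/(-2 + 6) + 4) = -(1/4 + 4) = -(¼ + 4) = -1*17/4 = -17/4 ≈ -4.2500)
H(R, P) = -17/4 + R (H(R, P) = R - 17/4 = -17/4 + R)
H(G, 6)*(1*(-35)) = (-17/4 + 5/4)*(1*(-35)) = -3*(-35) = 105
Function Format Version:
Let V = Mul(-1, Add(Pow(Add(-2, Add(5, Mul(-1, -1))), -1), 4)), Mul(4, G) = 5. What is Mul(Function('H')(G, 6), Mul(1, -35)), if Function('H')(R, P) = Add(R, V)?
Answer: 105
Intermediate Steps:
G = Rational(5, 4) (G = Mul(Rational(1, 4), 5) = Rational(5, 4) ≈ 1.2500)
V = Rational(-17, 4) (V = Mul(-1, Add(Pow(Add(-2, Add(5, 1)), -1), 4)) = Mul(-1, Add(Pow(Add(-2, 6), -1), 4)) = Mul(-1, Add(Pow(4, -1), 4)) = Mul(-1, Add(Rational(1, 4), 4)) = Mul(-1, Rational(17, 4)) = Rational(-17, 4) ≈ -4.2500)
Function('H')(R, P) = Add(Rational(-17, 4), R) (Function('H')(R, P) = Add(R, Rational(-17, 4)) = Add(Rational(-17, 4), R))
Mul(Function('H')(G, 6), Mul(1, -35)) = Mul(Add(Rational(-17, 4), Rational(5, 4)), Mul(1, -35)) = Mul(-3, -35) = 105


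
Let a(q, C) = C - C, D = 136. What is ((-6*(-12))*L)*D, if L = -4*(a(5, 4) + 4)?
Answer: -156672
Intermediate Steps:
a(q, C) = 0
L = -16 (L = -4*(0 + 4) = -4*4 = -16)
((-6*(-12))*L)*D = (-6*(-12)*(-16))*136 = (72*(-16))*136 = -1152*136 = -156672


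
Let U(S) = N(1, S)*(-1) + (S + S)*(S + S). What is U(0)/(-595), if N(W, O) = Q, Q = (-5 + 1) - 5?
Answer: -9/595 ≈ -0.015126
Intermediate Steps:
Q = -9 (Q = -4 - 5 = -9)
N(W, O) = -9
U(S) = 9 + 4*S² (U(S) = -9*(-1) + (S + S)*(S + S) = 9 + (2*S)*(2*S) = 9 + 4*S²)
U(0)/(-595) = (9 + 4*0²)/(-595) = (9 + 4*0)*(-1/595) = (9 + 0)*(-1/595) = 9*(-1/595) = -9/595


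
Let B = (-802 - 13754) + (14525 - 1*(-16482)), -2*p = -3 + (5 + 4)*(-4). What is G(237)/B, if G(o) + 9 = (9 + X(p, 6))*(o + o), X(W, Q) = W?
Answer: 13500/16451 ≈ 0.82062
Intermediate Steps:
p = 39/2 (p = -(-3 + (5 + 4)*(-4))/2 = -(-3 + 9*(-4))/2 = -(-3 - 36)/2 = -½*(-39) = 39/2 ≈ 19.500)
B = 16451 (B = -14556 + (14525 + 16482) = -14556 + 31007 = 16451)
G(o) = -9 + 57*o (G(o) = -9 + (9 + 39/2)*(o + o) = -9 + 57*(2*o)/2 = -9 + 57*o)
G(237)/B = (-9 + 57*237)/16451 = (-9 + 13509)*(1/16451) = 13500*(1/16451) = 13500/16451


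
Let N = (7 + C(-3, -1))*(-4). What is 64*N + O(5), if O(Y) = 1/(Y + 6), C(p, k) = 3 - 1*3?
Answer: -19711/11 ≈ -1791.9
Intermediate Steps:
C(p, k) = 0 (C(p, k) = 3 - 3 = 0)
O(Y) = 1/(6 + Y)
N = -28 (N = (7 + 0)*(-4) = 7*(-4) = -28)
64*N + O(5) = 64*(-28) + 1/(6 + 5) = -1792 + 1/11 = -19711/11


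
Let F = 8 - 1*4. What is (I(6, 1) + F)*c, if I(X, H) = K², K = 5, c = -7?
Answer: -203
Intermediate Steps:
I(X, H) = 25 (I(X, H) = 5² = 25)
F = 4 (F = 8 - 4 = 4)
(I(6, 1) + F)*c = (25 + 4)*(-7) = 29*(-7) = -203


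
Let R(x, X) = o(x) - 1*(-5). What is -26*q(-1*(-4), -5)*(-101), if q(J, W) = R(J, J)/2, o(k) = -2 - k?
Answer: -1313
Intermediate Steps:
R(x, X) = 3 - x (R(x, X) = (-2 - x) - 1*(-5) = (-2 - x) + 5 = 3 - x)
q(J, W) = 3/2 - J/2 (q(J, W) = (3 - J)/2 = (3 - J)*(½) = 3/2 - J/2)
-26*q(-1*(-4), -5)*(-101) = -26*(3/2 - (-1)*(-4)/2)*(-101) = -26*(3/2 - ½*4)*(-101) = -26*(3/2 - 2)*(-101) = -26*(-½)*(-101) = 13*(-101) = -1313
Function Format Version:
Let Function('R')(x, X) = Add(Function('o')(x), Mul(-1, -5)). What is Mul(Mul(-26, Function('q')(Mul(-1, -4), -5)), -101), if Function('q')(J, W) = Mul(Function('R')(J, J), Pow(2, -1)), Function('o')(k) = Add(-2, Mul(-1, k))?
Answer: -1313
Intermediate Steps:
Function('R')(x, X) = Add(3, Mul(-1, x)) (Function('R')(x, X) = Add(Add(-2, Mul(-1, x)), Mul(-1, -5)) = Add(Add(-2, Mul(-1, x)), 5) = Add(3, Mul(-1, x)))
Function('q')(J, W) = Add(Rational(3, 2), Mul(Rational(-1, 2), J)) (Function('q')(J, W) = Mul(Add(3, Mul(-1, J)), Pow(2, -1)) = Mul(Add(3, Mul(-1, J)), Rational(1, 2)) = Add(Rational(3, 2), Mul(Rational(-1, 2), J)))
Mul(Mul(-26, Function('q')(Mul(-1, -4), -5)), -101) = Mul(Mul(-26, Add(Rational(3, 2), Mul(Rational(-1, 2), Mul(-1, -4)))), -101) = Mul(Mul(-26, Add(Rational(3, 2), Mul(Rational(-1, 2), 4))), -101) = Mul(Mul(-26, Add(Rational(3, 2), -2)), -101) = Mul(Mul(-26, Rational(-1, 2)), -101) = Mul(13, -101) = -1313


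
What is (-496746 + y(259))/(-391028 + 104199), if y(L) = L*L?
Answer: 429665/286829 ≈ 1.4980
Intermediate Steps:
y(L) = L²
(-496746 + y(259))/(-391028 + 104199) = (-496746 + 259²)/(-391028 + 104199) = (-496746 + 67081)/(-286829) = -429665*(-1/286829) = 429665/286829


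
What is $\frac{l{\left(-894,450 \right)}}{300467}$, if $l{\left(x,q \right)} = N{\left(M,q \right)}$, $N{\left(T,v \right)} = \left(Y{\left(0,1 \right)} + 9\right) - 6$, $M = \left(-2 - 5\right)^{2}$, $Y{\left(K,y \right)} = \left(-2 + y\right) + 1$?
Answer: $\frac{3}{300467} \approx 9.9845 \cdot 10^{-6}$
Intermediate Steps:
$Y{\left(K,y \right)} = -1 + y$
$M = 49$ ($M = \left(-7\right)^{2} = 49$)
$N{\left(T,v \right)} = 3$ ($N{\left(T,v \right)} = \left(\left(-1 + 1\right) + 9\right) - 6 = \left(0 + 9\right) - 6 = 9 - 6 = 3$)
$l{\left(x,q \right)} = 3$
$\frac{l{\left(-894,450 \right)}}{300467} = \frac{3}{300467}$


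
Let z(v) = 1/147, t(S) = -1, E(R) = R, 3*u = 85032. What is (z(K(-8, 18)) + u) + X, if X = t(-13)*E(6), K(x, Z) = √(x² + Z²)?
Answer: 4165687/147 ≈ 28338.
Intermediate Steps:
u = 28344 (u = (⅓)*85032 = 28344)
K(x, Z) = √(Z² + x²)
X = -6 (X = -1*6 = -6)
z(v) = 1/147
(z(K(-8, 18)) + u) + X = (1/147 + 28344) - 6 = 4166569/147 - 6 = 4165687/147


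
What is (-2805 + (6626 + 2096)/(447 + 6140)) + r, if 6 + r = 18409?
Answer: 14678964/941 ≈ 15599.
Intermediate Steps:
r = 18403 (r = -6 + 18409 = 18403)
(-2805 + (6626 + 2096)/(447 + 6140)) + r = (-2805 + (6626 + 2096)/(447 + 6140)) + 18403 = (-2805 + 8722/6587) + 18403 = (-2805 + 8722*(1/6587)) + 18403 = (-2805 + 1246/941) + 18403 = -2638259/941 + 18403 = 14678964/941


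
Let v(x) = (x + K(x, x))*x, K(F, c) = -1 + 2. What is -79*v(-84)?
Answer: -550788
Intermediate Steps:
K(F, c) = 1
v(x) = x*(1 + x) (v(x) = (x + 1)*x = (1 + x)*x = x*(1 + x))
-79*v(-84) = -(-6636)*(1 - 84) = -(-6636)*(-83) = -79*6972 = -550788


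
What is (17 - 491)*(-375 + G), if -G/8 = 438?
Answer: 1838646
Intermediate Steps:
G = -3504 (G = -8*438 = -3504)
(17 - 491)*(-375 + G) = (17 - 491)*(-375 - 3504) = -474*(-3879) = 1838646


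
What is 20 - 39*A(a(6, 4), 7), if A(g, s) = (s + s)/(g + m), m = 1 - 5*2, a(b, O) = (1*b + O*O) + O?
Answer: -206/17 ≈ -12.118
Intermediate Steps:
a(b, O) = O + b + O**2 (a(b, O) = (b + O**2) + O = O + b + O**2)
m = -9 (m = 1 - 10 = -9)
A(g, s) = 2*s/(-9 + g) (A(g, s) = (s + s)/(g - 9) = (2*s)/(-9 + g) = 2*s/(-9 + g))
20 - 39*A(a(6, 4), 7) = 20 - 78*7/(-9 + (4 + 6 + 4**2)) = 20 - 78*7/(-9 + (4 + 6 + 16)) = 20 - 78*7/(-9 + 26) = 20 - 78*7/17 = 20 - 39*14/17 = 20 - 546/17 = -206/17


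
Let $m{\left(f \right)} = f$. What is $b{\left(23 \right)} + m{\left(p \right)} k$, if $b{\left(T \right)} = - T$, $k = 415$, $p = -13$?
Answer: $-5418$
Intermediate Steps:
$b{\left(23 \right)} + m{\left(p \right)} k = \left(-1\right) 23 - 5395 = -23 - 5395 = -5418$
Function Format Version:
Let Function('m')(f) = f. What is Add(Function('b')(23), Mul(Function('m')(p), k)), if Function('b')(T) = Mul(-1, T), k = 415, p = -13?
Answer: -5418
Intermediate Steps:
Add(Function('b')(23), Mul(Function('m')(p), k)) = Add(Mul(-1, 23), Mul(-13, 415)) = Add(-23, -5395) = -5418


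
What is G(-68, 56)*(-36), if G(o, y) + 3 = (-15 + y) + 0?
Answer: -1368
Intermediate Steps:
G(o, y) = -18 + y (G(o, y) = -3 + ((-15 + y) + 0) = -3 + (-15 + y) = -18 + y)
G(-68, 56)*(-36) = (-18 + 56)*(-36) = 38*(-36) = -1368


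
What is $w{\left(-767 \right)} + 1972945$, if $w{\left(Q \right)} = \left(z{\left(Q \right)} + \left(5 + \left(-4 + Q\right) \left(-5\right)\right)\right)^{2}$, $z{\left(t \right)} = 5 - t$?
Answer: $23428369$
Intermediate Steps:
$w{\left(Q \right)} = \left(30 - 6 Q\right)^{2}$ ($w{\left(Q \right)} = \left(\left(5 - Q\right) + \left(5 + \left(-4 + Q\right) \left(-5\right)\right)\right)^{2} = \left(\left(5 - Q\right) + \left(5 - \left(-20 + 5 Q\right)\right)\right)^{2} = \left(\left(5 - Q\right) - \left(-25 + 5 Q\right)\right)^{2} = \left(30 - 6 Q\right)^{2}$)
$w{\left(-767 \right)} + 1972945 = 36 \left(-5 - 767\right)^{2} + 1972945 = 36 \left(-772\right)^{2} + 1972945 = 36 \cdot 595984 + 1972945 = 21455424 + 1972945 = 23428369$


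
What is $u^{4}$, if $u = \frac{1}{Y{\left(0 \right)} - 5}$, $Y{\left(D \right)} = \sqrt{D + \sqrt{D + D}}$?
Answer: $\frac{1}{625} \approx 0.0016$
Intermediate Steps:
$Y{\left(D \right)} = \sqrt{D + \sqrt{2} \sqrt{D}}$ ($Y{\left(D \right)} = \sqrt{D + \sqrt{2 D}} = \sqrt{D + \sqrt{2} \sqrt{D}}$)
$u = - \frac{1}{5}$ ($u = \frac{1}{\sqrt{0 + \sqrt{2} \sqrt{0}} - 5} = \frac{1}{\sqrt{0 + \sqrt{2} \cdot 0} - 5} = \frac{1}{\sqrt{0 + 0} - 5} = \frac{1}{\sqrt{0} - 5} = \frac{1}{0 - 5} = \frac{1}{-5} = - \frac{1}{5} \approx -0.2$)
$u^{4} = \left(- \frac{1}{5}\right)^{4} = \frac{1}{625}$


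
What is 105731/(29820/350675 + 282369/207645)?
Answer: 102651986931455/1402822973 ≈ 73175.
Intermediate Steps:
105731/(29820/350675 + 282369/207645) = 105731/(29820*(1/350675) + 282369*(1/207645)) = 105731/(5964/70135 + 94123/69215) = 105731/(1402822973/970878805) = 105731*(970878805/1402822973) = 102651986931455/1402822973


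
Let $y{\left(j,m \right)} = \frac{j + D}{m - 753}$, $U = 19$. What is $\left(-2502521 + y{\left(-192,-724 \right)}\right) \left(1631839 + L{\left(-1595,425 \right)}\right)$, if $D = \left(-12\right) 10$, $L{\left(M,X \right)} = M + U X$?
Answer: $- \frac{6055592704992395}{1477} \approx -4.0999 \cdot 10^{12}$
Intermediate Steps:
$L{\left(M,X \right)} = M + 19 X$
$D = -120$
$y{\left(j,m \right)} = \frac{-120 + j}{-753 + m}$ ($y{\left(j,m \right)} = \frac{j - 120}{m - 753} = \frac{-120 + j}{-753 + m}$)
$\left(-2502521 + y{\left(-192,-724 \right)}\right) \left(1631839 + L{\left(-1595,425 \right)}\right) = \left(-2502521 + \frac{-120 - 192}{-753 - 724}\right) \left(1631839 + \left(-1595 + 19 \cdot 425\right)\right) = \left(-2502521 + \frac{1}{-1477} \left(-312\right)\right) \left(1631839 + \left(-1595 + 8075\right)\right) = \left(-2502521 - - \frac{312}{1477}\right) \left(1631839 + 6480\right) = \left(-2502521 + \frac{312}{1477}\right) 1638319 = \left(- \frac{3696223205}{1477}\right) 1638319 = - \frac{6055592704992395}{1477}$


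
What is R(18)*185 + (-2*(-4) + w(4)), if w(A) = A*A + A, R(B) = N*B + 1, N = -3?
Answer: -9777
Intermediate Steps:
R(B) = 1 - 3*B (R(B) = -3*B + 1 = 1 - 3*B)
w(A) = A + A² (w(A) = A² + A = A + A²)
R(18)*185 + (-2*(-4) + w(4)) = (1 - 3*18)*185 + (-2*(-4) + 4*(1 + 4)) = (1 - 54)*185 + (8 + 4*5) = -53*185 + (8 + 20) = -9805 + 28 = -9777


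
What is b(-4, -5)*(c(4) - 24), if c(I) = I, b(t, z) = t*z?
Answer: -400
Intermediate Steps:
b(-4, -5)*(c(4) - 24) = (-4*(-5))*(4 - 24) = 20*(-20) = -400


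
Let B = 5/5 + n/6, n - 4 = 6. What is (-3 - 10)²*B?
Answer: 1352/3 ≈ 450.67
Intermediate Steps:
n = 10 (n = 4 + 6 = 10)
B = 8/3 (B = 5/5 + 10/6 = 5*(⅕) + 10*(⅙) = 1 + 5/3 = 8/3 ≈ 2.6667)
(-3 - 10)²*B = (-3 - 10)²*(8/3) = (-13)²*(8/3) = 169*(8/3) = 1352/3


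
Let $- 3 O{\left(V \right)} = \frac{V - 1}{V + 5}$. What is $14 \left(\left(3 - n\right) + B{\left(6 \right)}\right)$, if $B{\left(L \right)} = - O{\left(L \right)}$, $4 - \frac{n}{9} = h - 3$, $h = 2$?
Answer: $- \frac{19334}{33} \approx -585.88$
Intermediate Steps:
$O{\left(V \right)} = - \frac{-1 + V}{3 \left(5 + V\right)}$ ($O{\left(V \right)} = - \frac{\left(V - 1\right) \frac{1}{V + 5}}{3} = - \frac{\left(-1 + V\right) \frac{1}{5 + V}}{3} = - \frac{\frac{1}{5 + V} \left(-1 + V\right)}{3} = - \frac{-1 + V}{3 \left(5 + V\right)}$)
$n = 45$ ($n = 36 - 9 \left(2 - 3\right) = 36 - -9 = 36 + 9 = 45$)
$B{\left(L \right)} = - \frac{1 - L}{3 \left(5 + L\right)}$
$14 \left(\left(3 - n\right) + B{\left(6 \right)}\right) = 14 \left(\left(3 - 45\right) + \frac{-1 + 6}{3 \left(5 + 6\right)}\right) = 14 \left(\left(3 - 45\right) + \frac{1}{3} \cdot \frac{1}{11} \cdot 5\right) = 14 \left(-42 + \frac{1}{3} \cdot \frac{1}{11} \cdot 5\right) = 14 \left(-42 + \frac{5}{33}\right) = 14 \left(- \frac{1381}{33}\right) = - \frac{19334}{33}$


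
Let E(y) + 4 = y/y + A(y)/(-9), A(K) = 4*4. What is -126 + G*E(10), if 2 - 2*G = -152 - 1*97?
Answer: -13061/18 ≈ -725.61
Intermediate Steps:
A(K) = 16
G = 251/2 (G = 1 - (-152 - 1*97)/2 = 1 - (-152 - 97)/2 = 1 - 1/2*(-249) = 1 + 249/2 = 251/2 ≈ 125.50)
E(y) = -43/9 (E(y) = -4 + (y/y + 16/(-9)) = -4 + (1 + 16*(-1/9)) = -4 + (1 - 16/9) = -4 - 7/9 = -43/9)
-126 + G*E(10) = -126 + (251/2)*(-43/9) = -126 - 10793/18 = -13061/18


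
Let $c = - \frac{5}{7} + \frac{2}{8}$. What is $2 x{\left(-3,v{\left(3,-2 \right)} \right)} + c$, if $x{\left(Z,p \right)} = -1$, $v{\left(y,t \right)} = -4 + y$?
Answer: $- \frac{69}{28} \approx -2.4643$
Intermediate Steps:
$c = - \frac{13}{28}$ ($c = \left(-5\right) \frac{1}{7} + 2 \cdot \frac{1}{8} = - \frac{5}{7} + \frac{1}{4} = - \frac{13}{28} \approx -0.46429$)
$2 x{\left(-3,v{\left(3,-2 \right)} \right)} + c = 2 \left(-1\right) - \frac{13}{28} = -2 - \frac{13}{28} = - \frac{69}{28}$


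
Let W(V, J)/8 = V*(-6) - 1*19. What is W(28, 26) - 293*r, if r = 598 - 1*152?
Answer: -132174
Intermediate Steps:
W(V, J) = -152 - 48*V (W(V, J) = 8*(V*(-6) - 1*19) = 8*(-6*V - 19) = 8*(-19 - 6*V) = -152 - 48*V)
r = 446 (r = 598 - 152 = 446)
W(28, 26) - 293*r = (-152 - 48*28) - 293*446 = (-152 - 1344) - 130678 = -1496 - 130678 = -132174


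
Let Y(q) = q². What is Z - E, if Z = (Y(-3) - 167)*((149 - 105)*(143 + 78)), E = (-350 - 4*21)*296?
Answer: -1407928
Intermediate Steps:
E = -128464 (E = (-350 - 84)*296 = -434*296 = -128464)
Z = -1536392 (Z = ((-3)² - 167)*((149 - 105)*(143 + 78)) = (9 - 167)*(44*221) = -158*9724 = -1536392)
Z - E = -1536392 - 1*(-128464) = -1536392 + 128464 = -1407928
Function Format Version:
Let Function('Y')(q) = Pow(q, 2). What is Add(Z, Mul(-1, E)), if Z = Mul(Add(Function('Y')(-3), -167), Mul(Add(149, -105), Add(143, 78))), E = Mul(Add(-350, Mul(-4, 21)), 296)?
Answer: -1407928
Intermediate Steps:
E = -128464 (E = Mul(Add(-350, -84), 296) = Mul(-434, 296) = -128464)
Z = -1536392 (Z = Mul(Add(Pow(-3, 2), -167), Mul(Add(149, -105), Add(143, 78))) = Mul(Add(9, -167), Mul(44, 221)) = Mul(-158, 9724) = -1536392)
Add(Z, Mul(-1, E)) = Add(-1536392, Mul(-1, -128464)) = Add(-1536392, 128464) = -1407928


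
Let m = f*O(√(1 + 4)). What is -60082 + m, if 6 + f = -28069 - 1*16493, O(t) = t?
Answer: -60082 - 44568*√5 ≈ -1.5974e+5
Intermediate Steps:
f = -44568 (f = -6 + (-28069 - 1*16493) = -6 + (-28069 - 16493) = -6 - 44562 = -44568)
m = -44568*√5 (m = -44568*√(1 + 4) = -44568*√5 ≈ -99657.)
-60082 + m = -60082 - 44568*√5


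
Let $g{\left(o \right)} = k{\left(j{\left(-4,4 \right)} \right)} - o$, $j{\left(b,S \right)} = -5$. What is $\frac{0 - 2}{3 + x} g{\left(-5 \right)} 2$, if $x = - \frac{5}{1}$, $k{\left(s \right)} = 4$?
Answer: $18$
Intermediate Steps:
$x = -5$ ($x = \left(-5\right) 1 = -5$)
$g{\left(o \right)} = 4 - o$
$\frac{0 - 2}{3 + x} g{\left(-5 \right)} 2 = \frac{0 - 2}{3 - 5} \left(4 - -5\right) 2 = - \frac{2}{-2} \left(4 + 5\right) 2 = \left(-2\right) \left(- \frac{1}{2}\right) 9 \cdot 2 = 1 \cdot 9 \cdot 2 = 9 \cdot 2 = 18$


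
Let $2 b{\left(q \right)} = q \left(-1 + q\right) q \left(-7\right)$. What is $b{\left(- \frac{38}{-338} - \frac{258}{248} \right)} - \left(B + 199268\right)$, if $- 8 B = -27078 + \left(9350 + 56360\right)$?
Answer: $- \frac{3578702257813494273}{18405819765632} \approx -1.9443 \cdot 10^{5}$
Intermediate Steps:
$B = -4829$ ($B = - \frac{-27078 + \left(9350 + 56360\right)}{8} = - \frac{-27078 + 65710}{8} = \left(- \frac{1}{8}\right) 38632 = -4829$)
$b{\left(q \right)} = - \frac{7 q^{2} \left(-1 + q\right)}{2}$ ($b{\left(q \right)} = \frac{q \left(-1 + q\right) q \left(-7\right)}{2} = \frac{q^{2} \left(-1 + q\right) \left(-7\right)}{2} = \frac{\left(-7\right) q^{2} \left(-1 + q\right)}{2} = - \frac{7 q^{2} \left(-1 + q\right)}{2}$)
$b{\left(- \frac{38}{-338} - \frac{258}{248} \right)} - \left(B + 199268\right) = \frac{7 \left(- \frac{38}{-338} - \frac{258}{248}\right)^{2} \left(1 - \left(- \frac{38}{-338} - \frac{258}{248}\right)\right)}{2} - \left(-4829 + 199268\right) = \frac{7 \left(\left(-38\right) \left(- \frac{1}{338}\right) - \frac{129}{124}\right)^{2} \left(1 - \left(\left(-38\right) \left(- \frac{1}{338}\right) - \frac{129}{124}\right)\right)}{2} - 194439 = \frac{7 \left(\frac{19}{169} - \frac{129}{124}\right)^{2} \left(1 - \left(\frac{19}{169} - \frac{129}{124}\right)\right)}{2} - 194439 = \frac{7 \left(- \frac{19445}{20956}\right)^{2} \left(1 - - \frac{19445}{20956}\right)}{2} - 194439 = \frac{7}{2} \cdot \frac{378108025}{439153936} \left(1 + \frac{19445}{20956}\right) - 194439 = \frac{7}{2} \cdot \frac{378108025}{439153936} \cdot \frac{40401}{20956} - 194439 = \frac{106931596226175}{18405819765632} - 194439 = - \frac{3578702257813494273}{18405819765632}$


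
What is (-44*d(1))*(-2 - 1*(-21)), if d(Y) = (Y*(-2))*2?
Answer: 3344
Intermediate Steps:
d(Y) = -4*Y (d(Y) = -2*Y*2 = -4*Y)
(-44*d(1))*(-2 - 1*(-21)) = (-(-176))*(-2 - 1*(-21)) = (-44*(-4))*(-2 + 21) = 176*19 = 3344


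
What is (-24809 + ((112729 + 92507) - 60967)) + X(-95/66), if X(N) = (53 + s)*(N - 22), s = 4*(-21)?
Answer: 7932317/66 ≈ 1.2019e+5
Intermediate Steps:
s = -84
X(N) = 682 - 31*N (X(N) = (53 - 84)*(N - 22) = -31*(-22 + N) = 682 - 31*N)
(-24809 + ((112729 + 92507) - 60967)) + X(-95/66) = (-24809 + ((112729 + 92507) - 60967)) + (682 - (-2945)/66) = (-24809 + (205236 - 60967)) + (682 - (-2945)/66) = (-24809 + 144269) + (682 - 31*(-95/66)) = 119460 + (682 + 2945/66) = 119460 + 47957/66 = 7932317/66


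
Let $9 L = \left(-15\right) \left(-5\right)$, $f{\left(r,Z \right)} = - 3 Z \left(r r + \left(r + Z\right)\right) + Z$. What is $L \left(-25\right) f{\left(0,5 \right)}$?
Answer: $\frac{43750}{3} \approx 14583.0$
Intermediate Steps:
$f{\left(r,Z \right)} = Z - 3 Z \left(Z + r + r^{2}\right)$ ($f{\left(r,Z \right)} = - 3 Z \left(r^{2} + \left(Z + r\right)\right) + Z = - 3 Z \left(Z + r + r^{2}\right) + Z = Z - 3 Z \left(Z + r + r^{2}\right)$)
$L = \frac{25}{3}$ ($L = \frac{\left(-15\right) \left(-5\right)}{9} = \frac{1}{9} \cdot 75 = \frac{25}{3} \approx 8.3333$)
$L \left(-25\right) f{\left(0,5 \right)} = \frac{25}{3} \left(-25\right) 5 \left(1 - 15 - 0 - 3 \cdot 0^{2}\right) = - \frac{625 \cdot 5 \left(1 - 15 + 0 - 0\right)}{3} = - \frac{625 \cdot 5 \left(1 - 15 + 0 + 0\right)}{3} = - \frac{625 \cdot 5 \left(-14\right)}{3} = \left(- \frac{625}{3}\right) \left(-70\right) = \frac{43750}{3}$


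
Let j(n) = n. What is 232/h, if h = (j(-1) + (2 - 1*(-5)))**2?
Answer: 58/9 ≈ 6.4444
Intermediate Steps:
h = 36 (h = (-1 + (2 - 1*(-5)))**2 = (-1 + (2 + 5))**2 = (-1 + 7)**2 = 6**2 = 36)
232/h = 232/36 = 232*(1/36) = 58/9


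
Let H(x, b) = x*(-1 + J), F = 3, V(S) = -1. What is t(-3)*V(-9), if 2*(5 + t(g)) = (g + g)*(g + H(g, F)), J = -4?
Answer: 41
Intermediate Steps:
H(x, b) = -5*x (H(x, b) = x*(-1 - 4) = x*(-5) = -5*x)
t(g) = -5 - 4*g² (t(g) = -5 + ((g + g)*(g - 5*g))/2 = -5 + ((2*g)*(-4*g))/2 = -5 + (-8*g²)/2 = -5 - 4*g²)
t(-3)*V(-9) = (-5 - 4*(-3)²)*(-1) = (-5 - 4*9)*(-1) = (-5 - 36)*(-1) = -41*(-1) = 41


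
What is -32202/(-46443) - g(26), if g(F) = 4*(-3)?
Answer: 196506/15481 ≈ 12.693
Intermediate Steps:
g(F) = -12
-32202/(-46443) - g(26) = -32202/(-46443) - 1*(-12) = -32202*(-1/46443) + 12 = 10734/15481 + 12 = 196506/15481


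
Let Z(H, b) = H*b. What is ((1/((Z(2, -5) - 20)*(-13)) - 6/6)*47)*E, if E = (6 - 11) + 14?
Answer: -54849/130 ≈ -421.92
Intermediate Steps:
E = 9 (E = -5 + 14 = 9)
((1/((Z(2, -5) - 20)*(-13)) - 6/6)*47)*E = ((1/((2*(-5) - 20)*(-13)) - 6/6)*47)*9 = ((-1/13/(-10 - 20) - 6*1/6)*47)*9 = ((-1/13/(-30) - 1)*47)*9 = ((-1/30*(-1/13) - 1)*47)*9 = ((1/390 - 1)*47)*9 = -389/390*47*9 = -18283/390*9 = -54849/130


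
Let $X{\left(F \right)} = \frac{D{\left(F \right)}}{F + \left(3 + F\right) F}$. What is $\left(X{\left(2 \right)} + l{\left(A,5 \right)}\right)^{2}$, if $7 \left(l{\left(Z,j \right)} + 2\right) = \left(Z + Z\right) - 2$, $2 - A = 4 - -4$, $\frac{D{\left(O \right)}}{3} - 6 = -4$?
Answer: $\frac{49}{4} \approx 12.25$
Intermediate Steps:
$D{\left(O \right)} = 6$ ($D{\left(O \right)} = 18 + 3 \left(-4\right) = 18 - 12 = 6$)
$A = -6$ ($A = 2 - \left(4 - -4\right) = 2 - \left(4 + 4\right) = 2 - 8 = -6$)
$l{\left(Z,j \right)} = - \frac{16}{7} + \frac{2 Z}{7}$ ($l{\left(Z,j \right)} = -2 + \frac{\left(Z + Z\right) - 2}{7} = -2 + \frac{2 Z - 2}{7} = -2 + \frac{-2 + 2 Z}{7} = -2 + \left(- \frac{2}{7} + \frac{2 Z}{7}\right) = - \frac{16}{7} + \frac{2 Z}{7}$)
$X{\left(F \right)} = \frac{6}{F + F \left(3 + F\right)}$ ($X{\left(F \right)} = \frac{1}{F + \left(3 + F\right) F} 6 = \frac{1}{F + F \left(3 + F\right)} 6 = \frac{6}{F + F \left(3 + F\right)}$)
$\left(X{\left(2 \right)} + l{\left(A,5 \right)}\right)^{2} = \left(\frac{6}{2 \left(4 + 2\right)} + \left(- \frac{16}{7} + \frac{2}{7} \left(-6\right)\right)\right)^{2} = \left(6 \cdot \frac{1}{2} \cdot \frac{1}{6} - 4\right)^{2} = \left(\frac{1}{2} - 4\right)^{2} = \left(- \frac{7}{2}\right)^{2} = \frac{49}{4}$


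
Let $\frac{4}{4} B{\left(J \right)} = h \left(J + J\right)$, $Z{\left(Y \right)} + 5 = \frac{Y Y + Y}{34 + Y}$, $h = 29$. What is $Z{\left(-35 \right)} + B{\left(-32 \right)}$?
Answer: $-3051$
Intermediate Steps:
$Z{\left(Y \right)} = -5 + \frac{Y + Y^{2}}{34 + Y}$ ($Z{\left(Y \right)} = -5 + \frac{Y Y + Y}{34 + Y} = -5 + \frac{Y^{2} + Y}{34 + Y} = -5 + \frac{Y + Y^{2}}{34 + Y}$)
$B{\left(J \right)} = 58 J$ ($B{\left(J \right)} = 29 \left(J + J\right) = 29 \cdot 2 J = 58 J$)
$Z{\left(-35 \right)} + B{\left(-32 \right)} = \frac{-170 + \left(-35\right)^{2} - -140}{34 - 35} + 58 \left(-32\right) = \frac{-170 + 1225 + 140}{-1} - 1856 = \left(-1\right) 1195 - 1856 = -1195 - 1856 = -3051$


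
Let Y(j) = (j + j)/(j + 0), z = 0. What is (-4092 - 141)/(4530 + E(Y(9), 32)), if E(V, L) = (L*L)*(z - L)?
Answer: 4233/28238 ≈ 0.14990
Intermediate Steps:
Y(j) = 2 (Y(j) = (2*j)/j = 2)
E(V, L) = -L³ (E(V, L) = (L*L)*(0 - L) = L²*(-L) = -L³)
(-4092 - 141)/(4530 + E(Y(9), 32)) = (-4092 - 141)/(4530 - 1*32³) = -4233/(4530 - 1*32768) = -4233/(4530 - 32768) = -4233/(-28238) = -4233*(-1/28238) = 4233/28238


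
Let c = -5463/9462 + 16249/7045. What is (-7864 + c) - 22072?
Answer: -665137404079/22219930 ≈ -29934.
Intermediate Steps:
c = 38420401/22219930 (c = -5463*1/9462 + 16249*(1/7045) = -1821/3154 + 16249/7045 = 38420401/22219930 ≈ 1.7291)
(-7864 + c) - 22072 = (-7864 + 38420401/22219930) - 22072 = -174699109119/22219930 - 22072 = -665137404079/22219930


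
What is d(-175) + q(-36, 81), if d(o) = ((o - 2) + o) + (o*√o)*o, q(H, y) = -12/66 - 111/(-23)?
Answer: -87881/253 + 153125*I*√7 ≈ -347.36 + 4.0513e+5*I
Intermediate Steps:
q(H, y) = 1175/253 (q(H, y) = -12*1/66 - 111*(-1/23) = -2/11 + 111/23 = 1175/253)
d(o) = -2 + o^(5/2) + 2*o (d(o) = ((-2 + o) + o) + o^(3/2)*o = (-2 + 2*o) + o^(5/2) = -2 + o^(5/2) + 2*o)
d(-175) + q(-36, 81) = (-2 + (-175)^(5/2) + 2*(-175)) + 1175/253 = (-2 + 153125*I*√7 - 350) + 1175/253 = (-352 + 153125*I*√7) + 1175/253 = -87881/253 + 153125*I*√7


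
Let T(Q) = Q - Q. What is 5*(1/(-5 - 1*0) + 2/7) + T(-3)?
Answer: 3/7 ≈ 0.42857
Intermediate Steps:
T(Q) = 0
5*(1/(-5 - 1*0) + 2/7) + T(-3) = 5*(1/(-5 - 1*0) + 2/7) + 0 = 5*(1/(-5 + 0) + 2*(1/7)) + 0 = 5*(1/(-5) + 2/7) + 0 = 5*(1*(-1/5) + 2/7) + 0 = 5*(-1/5 + 2/7) + 0 = 5*(3/35) + 0 = 3/7 + 0 = 3/7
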